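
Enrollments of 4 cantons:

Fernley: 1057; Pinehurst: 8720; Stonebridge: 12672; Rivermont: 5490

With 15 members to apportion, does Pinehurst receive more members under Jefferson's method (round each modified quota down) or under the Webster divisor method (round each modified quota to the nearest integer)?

Jefferson

Jefferson: Fernley 0, Pinehurst 5, Stonebridge 7, Rivermont 3.
Webster: Fernley 1, Pinehurst 4, Stonebridge 7, Rivermont 3.
Pinehurst gets 5 under Jefferson and 4 under Webster.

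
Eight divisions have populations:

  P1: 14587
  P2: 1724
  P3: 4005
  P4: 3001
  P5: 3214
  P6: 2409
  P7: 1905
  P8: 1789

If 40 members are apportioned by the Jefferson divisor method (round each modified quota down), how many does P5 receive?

4

Standard divisor 32634/40 ≈ 815.85; standard quotas: P1 17.880, P2 2.113, P3 4.909, P4 3.678, P5 3.939, P6 2.953, P7 2.335, P8 2.193.
Rounding down gives 17, 2, 4, 3, 3, 2, 2, 2 = 35 seats, so the divisor must be adjusted.
With modified divisor 760: modified quotas P1 19.193, P2 2.268, P3 5.270, P4 3.949, P5 4.229, P6 3.170, P7 2.507, P8 2.354.
Rounding down: P1 19, P2 2, P3 5, P4 3, P5 4, P6 3, P7 2, P8 2 (total 40).
P5 receives 4.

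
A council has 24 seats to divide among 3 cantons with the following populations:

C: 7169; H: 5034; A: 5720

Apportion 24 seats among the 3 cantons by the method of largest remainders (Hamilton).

C 9, H 7, A 8

The standard divisor is 17923/24 ≈ 746.792.
Standard quotas: C 9.5997, H 6.7408, A 7.6594.
Lower quotas: C 9, H 6, A 7 (sum 22, leaving 2 seats).
Remainders in descending order: H 0.7408, A 0.6594, C 0.5997.
Largest remainders: H, A receive the extra seats.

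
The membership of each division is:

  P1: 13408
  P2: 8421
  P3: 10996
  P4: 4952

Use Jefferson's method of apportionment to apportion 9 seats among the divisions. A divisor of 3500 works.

P1 3, P2 2, P3 3, P4 1

With modified divisor 3500: modified quotas P1 3.831, P2 2.406, P3 3.142, P4 1.415.
Rounding down: P1 3, P2 2, P3 3, P4 1 (total 9).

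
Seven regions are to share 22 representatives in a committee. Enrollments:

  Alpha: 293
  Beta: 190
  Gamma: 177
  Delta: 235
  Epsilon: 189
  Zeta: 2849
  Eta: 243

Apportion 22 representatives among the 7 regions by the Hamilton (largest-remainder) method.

Total 4176; standard divisor 4176/22 ≈ 189.818.
Standard quotas: Alpha 1.544, Beta 1.001, Gamma 0.932, Delta 1.238, Epsilon 0.996, Zeta 15.009, Eta 1.280.
Lower quotas: Alpha 1, Beta 1, Gamma 0, Delta 1, Epsilon 0, Zeta 15, Eta 1 (sum 19, leaving 3 seats).
Remainders in descending order: Epsilon 0.996, Gamma 0.932, Alpha 0.544, Eta 0.280, Delta 0.238, Zeta 0.009, Beta 0.001.
The surplus seats go to Epsilon, Gamma, Alpha.

Alpha: 2; Beta: 1; Gamma: 1; Delta: 1; Epsilon: 1; Zeta: 15; Eta: 1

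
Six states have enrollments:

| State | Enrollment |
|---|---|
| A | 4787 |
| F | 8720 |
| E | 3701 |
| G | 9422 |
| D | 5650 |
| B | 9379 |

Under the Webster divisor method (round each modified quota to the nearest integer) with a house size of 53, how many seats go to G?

Standard divisor 41659/53 ≈ 786.019; standard quotas: A 6.090, F 11.094, E 4.709, G 11.987, D 7.188, B 11.932.
Rounding to the nearest integer gives A 6, F 11, E 5, G 12, D 7, B 12 — total 53, matching the house size, so no adjustment is needed.
G receives 12.

12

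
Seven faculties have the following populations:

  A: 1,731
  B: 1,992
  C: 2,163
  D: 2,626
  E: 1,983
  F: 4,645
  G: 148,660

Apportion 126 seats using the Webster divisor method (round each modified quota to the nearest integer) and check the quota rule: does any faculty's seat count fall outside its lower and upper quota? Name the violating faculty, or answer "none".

G

Standard quotas: A 1.332, B 1.532, C 1.664, D 2.020, E 1.525, F 3.573, G 114.354.
Webster allocation: A 1, B 2, C 2, D 2, E 2, F 4, G 113.
G has quota 114.354 (lower 114, upper 115) but receives 113 — outside the quota interval.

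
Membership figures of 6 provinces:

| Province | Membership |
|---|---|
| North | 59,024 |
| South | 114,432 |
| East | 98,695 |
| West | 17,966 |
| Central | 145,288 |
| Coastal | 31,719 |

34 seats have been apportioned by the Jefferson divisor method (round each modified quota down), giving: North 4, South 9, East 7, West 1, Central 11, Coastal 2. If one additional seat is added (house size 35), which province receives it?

East

Priority for the next seat is population ÷ (current seats + 1).
Priorities: North 11804.800, South 11443.200, East 12336.875, West 8983.000, Central 12107.333, Coastal 10573.000.
Highest priority: East.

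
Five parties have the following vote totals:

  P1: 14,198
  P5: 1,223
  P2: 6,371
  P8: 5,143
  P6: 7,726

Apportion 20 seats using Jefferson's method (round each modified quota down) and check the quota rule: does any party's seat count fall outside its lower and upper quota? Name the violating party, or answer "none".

Standard quotas: P1 8.192, P5 0.706, P2 3.676, P8 2.968, P6 4.458.
Jefferson allocation: P1 9, P5 0, P2 4, P8 3, P6 4.
Every allocation lies between the lower and upper quota.

none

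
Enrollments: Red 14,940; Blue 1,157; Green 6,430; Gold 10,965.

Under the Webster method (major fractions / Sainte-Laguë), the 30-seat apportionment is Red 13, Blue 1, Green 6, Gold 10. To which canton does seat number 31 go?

Red

Priority for the next seat is population ÷ (current seats + 0.5).
Priorities: Red 1106.667, Blue 771.333, Green 989.231, Gold 1044.286.
Highest priority: Red.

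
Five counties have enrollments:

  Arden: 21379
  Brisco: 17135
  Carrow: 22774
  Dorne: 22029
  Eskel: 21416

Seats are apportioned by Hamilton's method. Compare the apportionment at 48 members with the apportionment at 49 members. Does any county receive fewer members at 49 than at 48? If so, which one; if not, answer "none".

At 48 seats: Arden 10, Brisco 8, Carrow 10, Dorne 10, Eskel 10.
At 49 seats: Arden 10, Brisco 8, Carrow 11, Dorne 10, Eskel 10.
No county's allocation decreased.

none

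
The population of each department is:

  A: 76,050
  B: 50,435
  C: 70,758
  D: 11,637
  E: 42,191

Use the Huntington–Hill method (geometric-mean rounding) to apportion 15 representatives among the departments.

With divisor 17115: modified quotas A 4.443, B 2.947, C 4.134, D 0.680, E 2.465.
Geometric-mean thresholds: A √(4·5)=4.472, B √(2·3)=2.449, C √(4·5)=4.472, D (min 1), E √(2·3)=2.449.
Each quota rounded against its threshold gives A 4, B 3, C 4, D 1, E 3 (total 15).

A 4, B 3, C 4, D 1, E 3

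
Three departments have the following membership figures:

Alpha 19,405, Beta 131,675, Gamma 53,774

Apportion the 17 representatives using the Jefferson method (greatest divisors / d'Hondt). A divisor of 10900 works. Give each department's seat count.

With modified divisor 10900: modified quotas Alpha 1.780, Beta 12.080, Gamma 4.933.
Rounding down: Alpha 1, Beta 12, Gamma 4 (total 17).

Alpha 1, Beta 12, Gamma 4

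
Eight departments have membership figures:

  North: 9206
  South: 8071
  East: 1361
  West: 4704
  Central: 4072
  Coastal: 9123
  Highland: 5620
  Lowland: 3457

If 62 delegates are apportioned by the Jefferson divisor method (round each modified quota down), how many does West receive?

Standard divisor 45614/62 ≈ 735.71; standard quotas: North 12.513, South 10.970, East 1.850, West 6.394, Central 5.535, Coastal 12.400, Highland 7.639, Lowland 4.699.
Rounding down gives 12, 10, 1, 6, 5, 12, 7, 4 = 57 seats, so the divisor must be adjusted.
With modified divisor 688.13: modified quotas North 13.378, South 11.729, East 1.978, West 6.836, Central 5.917, Coastal 13.258, Highland 8.167, Lowland 5.024.
Rounding down: North 13, South 11, East 1, West 6, Central 5, Coastal 13, Highland 8, Lowland 5 (total 62).
West receives 6.

6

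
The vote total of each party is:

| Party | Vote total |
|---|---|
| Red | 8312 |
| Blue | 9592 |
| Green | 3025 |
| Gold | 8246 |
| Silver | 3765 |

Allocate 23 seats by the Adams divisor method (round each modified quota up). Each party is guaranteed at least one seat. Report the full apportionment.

Standard divisor 32940/23 ≈ 1432.174; standard quotas: Red 5.804, Blue 6.698, Green 2.112, Gold 5.758, Silver 2.629.
Rounding up gives 6, 7, 3, 6, 3 = 25 seats, so the divisor must be adjusted.
With modified divisor 1620: modified quotas Red 5.131, Blue 5.921, Green 1.867, Gold 5.090, Silver 2.324.
Rounding up: Red 6, Blue 6, Green 2, Gold 6, Silver 3 (total 23).

Red=6, Blue=6, Green=2, Gold=6, Silver=3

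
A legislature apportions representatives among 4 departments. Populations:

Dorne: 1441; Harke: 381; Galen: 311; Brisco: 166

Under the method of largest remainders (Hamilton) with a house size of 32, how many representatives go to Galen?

5

The standard divisor is 2299/32 ≈ 71.844.
Standard quotas: Dorne 20.057, Harke 5.303, Galen 4.329, Brisco 2.311.
Lower quotas: Dorne 20, Harke 5, Galen 4, Brisco 2 (sum 31, leaving 1 seat).
Remainders in descending order: Galen 0.329, Brisco 0.311, Harke 0.303, Dorne 0.057.
Largest remainder: Galen receives the extra seat.
Galen receives 5.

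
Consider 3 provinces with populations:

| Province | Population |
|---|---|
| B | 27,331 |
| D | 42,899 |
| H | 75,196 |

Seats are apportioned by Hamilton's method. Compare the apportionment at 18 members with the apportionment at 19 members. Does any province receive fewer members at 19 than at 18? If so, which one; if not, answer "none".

B

At 18 seats: B 4, D 5, H 9.
At 19 seats: B 3, D 6, H 10.
B drops from 4 to 3.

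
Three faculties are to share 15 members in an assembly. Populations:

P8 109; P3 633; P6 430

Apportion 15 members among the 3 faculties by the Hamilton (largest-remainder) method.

P8 1, P3 8, P6 6

The standard divisor is 1172/15 ≈ 78.133.
Standard quotas: P8 1.395, P3 8.102, P6 5.503.
Lower quotas: P8 1, P3 8, P6 5 (sum 14, leaving 1 seat).
Remainders in descending order: P6 0.503, P8 0.395, P3 0.102.
Largest remainder: P6 receives the extra seat.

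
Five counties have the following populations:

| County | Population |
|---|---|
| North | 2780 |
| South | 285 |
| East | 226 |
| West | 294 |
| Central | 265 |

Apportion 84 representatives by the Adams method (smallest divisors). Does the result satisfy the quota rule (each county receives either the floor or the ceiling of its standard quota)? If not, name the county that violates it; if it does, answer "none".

North

Standard quotas: North 60.655, South 6.218, East 4.931, West 6.415, Central 5.782.
Adams allocation: North 59, South 7, East 5, West 7, Central 6.
North has quota 60.655 (lower 60, upper 61) but receives 59 — outside the quota interval.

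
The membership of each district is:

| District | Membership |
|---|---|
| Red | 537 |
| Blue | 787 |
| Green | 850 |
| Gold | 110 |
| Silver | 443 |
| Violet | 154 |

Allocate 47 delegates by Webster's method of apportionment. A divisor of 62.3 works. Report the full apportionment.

With modified divisor 62.3: modified quotas Red 8.620, Blue 12.632, Green 13.644, Gold 1.766, Silver 7.111, Violet 2.472.
Rounding to the nearest integer: Red 9, Blue 13, Green 14, Gold 2, Silver 7, Violet 2 (total 47).

Red 9, Blue 13, Green 14, Gold 2, Silver 7, Violet 2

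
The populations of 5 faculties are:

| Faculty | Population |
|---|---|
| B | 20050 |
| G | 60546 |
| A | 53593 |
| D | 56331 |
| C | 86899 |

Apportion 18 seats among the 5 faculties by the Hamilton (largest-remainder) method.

Total 277419; standard divisor 277419/18 ≈ 15412.167.
Standard quotas: B 1.3009, G 3.9285, A 3.4773, D 3.6550, C 5.6383.
Lower quotas: B 1, G 3, A 3, D 3, C 5 (sum 15, leaving 3 seats).
Remainders in descending order: G 0.9285, D 0.6550, C 0.6383, A 0.4773, B 0.3009.
The surplus seats go to G, D, C.

B=1, G=4, A=3, D=4, C=6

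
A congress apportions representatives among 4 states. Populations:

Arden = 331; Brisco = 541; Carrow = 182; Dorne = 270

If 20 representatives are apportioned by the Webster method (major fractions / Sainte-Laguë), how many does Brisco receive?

Standard divisor 1324/20 ≈ 66.2; standard quotas: Arden 5.000, Brisco 8.172, Carrow 2.749, Dorne 4.079.
Rounding to the nearest integer gives Arden 5, Brisco 8, Carrow 3, Dorne 4 — total 20, matching the house size, so no adjustment is needed.
Brisco receives 8.

8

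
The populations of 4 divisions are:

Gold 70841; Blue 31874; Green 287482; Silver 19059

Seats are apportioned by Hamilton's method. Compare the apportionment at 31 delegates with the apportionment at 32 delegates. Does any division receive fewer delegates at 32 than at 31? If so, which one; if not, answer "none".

At 31 seats: Gold 5, Blue 2, Green 22, Silver 2.
At 32 seats: Gold 6, Blue 3, Green 22, Silver 1.
Silver drops from 2 to 1.

Silver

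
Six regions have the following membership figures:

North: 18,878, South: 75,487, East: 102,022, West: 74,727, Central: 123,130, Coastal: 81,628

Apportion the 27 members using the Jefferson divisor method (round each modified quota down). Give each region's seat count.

Standard divisor 475872/27 ≈ 17624.889; standard quotas: North 1.071, South 4.283, East 5.789, West 4.240, Central 6.986, Coastal 4.631.
Rounding down gives 1, 4, 5, 4, 6, 4 = 24 seats, so the divisor must be adjusted.
With modified divisor 15900: modified quotas North 1.187, South 4.748, East 6.416, West 4.700, Central 7.744, Coastal 5.134.
Rounding down: North 1, South 4, East 6, West 4, Central 7, Coastal 5 (total 27).

North 1; South 4; East 6; West 4; Central 7; Coastal 5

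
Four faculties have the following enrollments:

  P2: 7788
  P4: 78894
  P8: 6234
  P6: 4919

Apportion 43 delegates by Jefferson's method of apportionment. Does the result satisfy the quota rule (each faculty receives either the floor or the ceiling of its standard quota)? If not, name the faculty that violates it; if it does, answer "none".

Standard quotas: P2 3.423, P4 34.675, P8 2.740, P6 2.162.
Jefferson allocation: P2 3, P4 36, P8 2, P6 2.
P4 has quota 34.675 (lower 34, upper 35) but receives 36 — outside the quota interval.

P4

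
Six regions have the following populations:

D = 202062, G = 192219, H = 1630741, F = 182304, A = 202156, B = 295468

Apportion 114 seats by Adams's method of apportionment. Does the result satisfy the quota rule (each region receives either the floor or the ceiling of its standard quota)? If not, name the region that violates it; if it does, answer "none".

Standard quotas: D 8.516, G 8.101, H 68.728, F 7.683, A 8.520, B 12.452.
Adams allocation: D 9, G 8, H 67, F 8, A 9, B 13.
H has quota 68.728 (lower 68, upper 69) but receives 67 — outside the quota interval.

H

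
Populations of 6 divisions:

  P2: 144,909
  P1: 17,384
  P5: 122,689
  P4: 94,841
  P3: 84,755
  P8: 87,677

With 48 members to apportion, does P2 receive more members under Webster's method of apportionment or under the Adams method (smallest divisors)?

Webster

Webster: P2 13, P1 1, P5 11, P4 8, P3 7, P8 8.
Adams: P2 12, P1 2, P5 11, P4 8, P3 7, P8 8.
P2 gets 13 under Webster and 12 under Adams.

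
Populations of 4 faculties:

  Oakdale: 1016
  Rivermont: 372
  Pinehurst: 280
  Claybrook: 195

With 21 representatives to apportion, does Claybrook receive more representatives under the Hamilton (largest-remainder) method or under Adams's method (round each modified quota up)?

Adams

Hamilton: Oakdale 12, Rivermont 4, Pinehurst 3, Claybrook 2.
Adams: Oakdale 11, Rivermont 4, Pinehurst 3, Claybrook 3.
Claybrook gets 2 under Hamilton and 3 under Adams.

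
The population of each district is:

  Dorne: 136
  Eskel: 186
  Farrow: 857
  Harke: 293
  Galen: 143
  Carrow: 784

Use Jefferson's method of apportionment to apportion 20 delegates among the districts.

Dorne 1, Eskel 1, Farrow 8, Harke 2, Galen 1, Carrow 7

Standard divisor 2399/20 ≈ 119.95; standard quotas: Dorne 1.134, Eskel 1.551, Farrow 7.145, Harke 2.443, Galen 1.192, Carrow 6.536.
Rounding down gives 1, 1, 7, 2, 1, 6 = 18 seats, so the divisor must be adjusted.
With modified divisor 100: modified quotas Dorne 1.360, Eskel 1.860, Farrow 8.570, Harke 2.930, Galen 1.430, Carrow 7.840.
Rounding down: Dorne 1, Eskel 1, Farrow 8, Harke 2, Galen 1, Carrow 7 (total 20).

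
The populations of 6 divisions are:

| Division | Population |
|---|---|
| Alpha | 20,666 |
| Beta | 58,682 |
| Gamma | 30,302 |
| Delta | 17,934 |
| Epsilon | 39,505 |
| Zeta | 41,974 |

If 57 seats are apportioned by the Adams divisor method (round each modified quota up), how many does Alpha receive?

6

Standard divisor 209063/57 ≈ 3667.772; standard quotas: Alpha 5.634, Beta 15.999, Gamma 8.262, Delta 4.890, Epsilon 10.771, Zeta 11.444.
Rounding up gives 6, 16, 9, 5, 11, 12 = 59 seats, so the divisor must be adjusted.
With modified divisor 3900: modified quotas Alpha 5.299, Beta 15.047, Gamma 7.770, Delta 4.598, Epsilon 10.129, Zeta 10.763.
Rounding up: Alpha 6, Beta 16, Gamma 8, Delta 5, Epsilon 11, Zeta 11 (total 57).
Alpha receives 6.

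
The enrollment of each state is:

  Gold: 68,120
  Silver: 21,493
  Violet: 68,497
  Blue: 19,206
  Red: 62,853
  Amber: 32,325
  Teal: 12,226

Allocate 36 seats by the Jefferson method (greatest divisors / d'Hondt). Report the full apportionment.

Gold: 9; Silver: 3; Violet: 9; Blue: 2; Red: 8; Amber: 4; Teal: 1

Standard divisor 284720/36 ≈ 7908.889; standard quotas: Gold 8.613, Silver 2.718, Violet 8.661, Blue 2.428, Red 7.947, Amber 4.087, Teal 1.546.
Rounding down gives 8, 2, 8, 2, 7, 4, 1 = 32 seats, so the divisor must be adjusted.
With modified divisor 7100: modified quotas Gold 9.594, Silver 3.027, Violet 9.647, Blue 2.705, Red 8.853, Amber 4.553, Teal 1.722.
Rounding down: Gold 9, Silver 3, Violet 9, Blue 2, Red 8, Amber 4, Teal 1 (total 36).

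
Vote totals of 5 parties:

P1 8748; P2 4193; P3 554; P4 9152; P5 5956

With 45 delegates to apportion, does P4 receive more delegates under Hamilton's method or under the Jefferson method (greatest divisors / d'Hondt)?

Hamilton: P1 14, P2 7, P3 1, P4 14, P5 9.
Jefferson: P1 14, P2 7, P3 0, P4 15, P5 9.
P4 gets 14 under Hamilton and 15 under Jefferson.

Jefferson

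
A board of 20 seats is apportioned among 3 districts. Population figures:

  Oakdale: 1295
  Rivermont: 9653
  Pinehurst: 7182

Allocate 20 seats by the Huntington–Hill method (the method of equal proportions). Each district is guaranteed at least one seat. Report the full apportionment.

With divisor 918: modified quotas Oakdale 1.411, Rivermont 10.515, Pinehurst 7.824.
Geometric-mean thresholds: Oakdale √(1·2)=1.414, Rivermont √(10·11)=10.488, Pinehurst √(7·8)=7.483.
Each quota rounded against its threshold gives Oakdale 1, Rivermont 11, Pinehurst 8 (total 20).

Oakdale 1, Rivermont 11, Pinehurst 8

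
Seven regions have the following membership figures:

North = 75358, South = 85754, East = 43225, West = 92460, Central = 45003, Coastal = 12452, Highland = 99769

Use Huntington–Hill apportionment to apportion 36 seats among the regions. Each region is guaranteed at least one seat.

With divisor 12735: modified quotas North 5.917, South 6.734, East 3.394, West 7.260, Central 3.534, Coastal 0.978, Highland 7.834.
Geometric-mean thresholds: North √(5·6)=5.477, South √(6·7)=6.481, East √(3·4)=3.464, West √(7·8)=7.483, Central √(3·4)=3.464, Coastal (min 1), Highland √(7·8)=7.483.
Each quota rounded against its threshold gives North 6, South 7, East 3, West 7, Central 4, Coastal 1, Highland 8 (total 36).

North 6, South 7, East 3, West 7, Central 4, Coastal 1, Highland 8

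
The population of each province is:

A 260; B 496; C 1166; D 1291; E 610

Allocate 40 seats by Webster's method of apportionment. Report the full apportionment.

A 3, B 5, C 12, D 14, E 6

Standard divisor 3823/40 ≈ 95.575; standard quotas: A 2.720, B 5.190, C 12.200, D 13.508, E 6.382.
Rounding to the nearest integer gives A 3, B 5, C 12, D 14, E 6 — total 40, matching the house size, so no adjustment is needed.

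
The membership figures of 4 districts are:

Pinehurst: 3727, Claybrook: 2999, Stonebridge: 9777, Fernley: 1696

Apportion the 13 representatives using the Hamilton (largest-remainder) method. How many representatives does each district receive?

Standard divisor: 18199 ÷ 13 ≈ 1399.923.
Standard quotas: Pinehurst 2.6623, Claybrook 2.1423, Stonebridge 6.9840, Fernley 1.2115.
Lower quotas: Pinehurst 2, Claybrook 2, Stonebridge 6, Fernley 1 (sum 11, leaving 2 seats).
Remainders in descending order: Stonebridge 0.9840, Pinehurst 0.6623, Fernley 0.2115, Claybrook 0.1423.
Largest remainders: Stonebridge, Pinehurst receive the extra seats.

Pinehurst 3; Claybrook 2; Stonebridge 7; Fernley 1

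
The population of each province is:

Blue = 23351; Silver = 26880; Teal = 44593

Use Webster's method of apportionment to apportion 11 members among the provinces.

Blue: 3, Silver: 3, Teal: 5

Standard divisor 94824/11 ≈ 8620.364; standard quotas: Blue 2.709, Silver 3.118, Teal 5.173.
Rounding to the nearest integer gives Blue 3, Silver 3, Teal 5 — total 11, matching the house size, so no adjustment is needed.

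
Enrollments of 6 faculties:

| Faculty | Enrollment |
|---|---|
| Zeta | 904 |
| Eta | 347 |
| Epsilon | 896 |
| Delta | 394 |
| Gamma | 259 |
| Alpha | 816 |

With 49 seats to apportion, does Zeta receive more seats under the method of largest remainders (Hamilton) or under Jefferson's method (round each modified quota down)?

Hamilton: Zeta 12, Eta 5, Epsilon 12, Delta 5, Gamma 4, Alpha 11.
Jefferson: Zeta 13, Eta 5, Epsilon 12, Delta 5, Gamma 3, Alpha 11.
Zeta gets 12 under Hamilton and 13 under Jefferson.

Jefferson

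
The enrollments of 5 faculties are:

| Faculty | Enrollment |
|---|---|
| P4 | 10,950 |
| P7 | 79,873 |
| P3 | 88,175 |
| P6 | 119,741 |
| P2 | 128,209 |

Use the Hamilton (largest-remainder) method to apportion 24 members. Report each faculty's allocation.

The standard divisor is 426948/24 ≈ 17789.5.
Standard quotas: P4 0.6155, P7 4.4899, P3 4.9566, P6 6.7310, P2 7.2070.
Lower quotas: P4 0, P7 4, P3 4, P6 6, P2 7 (sum 21, leaving 3 seats).
Remainders in descending order: P3 0.9566, P6 0.7310, P4 0.6155, P7 0.4899, P2 0.2070.
Largest remainders: P3, P6, P4 receive the extra seats.

P4 1, P7 4, P3 5, P6 7, P2 7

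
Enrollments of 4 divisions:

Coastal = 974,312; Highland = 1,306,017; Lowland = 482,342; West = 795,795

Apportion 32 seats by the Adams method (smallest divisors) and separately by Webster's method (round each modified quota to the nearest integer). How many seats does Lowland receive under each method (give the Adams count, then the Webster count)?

5 and 4

Adams: Coastal 9, Highland 11, Lowland 5, West 7.
Webster: Coastal 9, Highland 12, Lowland 4, West 7.
Lowland gets 5 under Adams and 4 under Webster.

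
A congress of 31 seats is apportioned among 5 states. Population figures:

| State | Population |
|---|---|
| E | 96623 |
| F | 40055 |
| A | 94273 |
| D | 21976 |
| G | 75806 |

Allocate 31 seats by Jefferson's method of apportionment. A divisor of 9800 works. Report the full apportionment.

E=9, F=4, A=9, D=2, G=7

With modified divisor 9800: modified quotas E 9.859, F 4.087, A 9.620, D 2.242, G 7.735.
Rounding down: E 9, F 4, A 9, D 2, G 7 (total 31).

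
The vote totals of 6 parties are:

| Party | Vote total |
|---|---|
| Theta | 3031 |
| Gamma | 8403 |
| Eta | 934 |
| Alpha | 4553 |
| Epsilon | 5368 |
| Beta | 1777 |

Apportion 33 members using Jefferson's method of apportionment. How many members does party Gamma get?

12

Standard divisor 24066/33 ≈ 729.273; standard quotas: Theta 4.156, Gamma 11.522, Eta 1.281, Alpha 6.243, Epsilon 7.361, Beta 2.437.
Rounding down gives 4, 11, 1, 6, 7, 2 = 31 seats, so the divisor must be adjusted.
With modified divisor 660: modified quotas Theta 4.592, Gamma 12.732, Eta 1.415, Alpha 6.898, Epsilon 8.133, Beta 2.692.
Rounding down: Theta 4, Gamma 12, Eta 1, Alpha 6, Epsilon 8, Beta 2 (total 33).
Gamma receives 12.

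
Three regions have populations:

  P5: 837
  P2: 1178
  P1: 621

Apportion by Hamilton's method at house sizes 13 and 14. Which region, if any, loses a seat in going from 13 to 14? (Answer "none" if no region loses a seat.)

At 13 seats: P5 4, P2 6, P1 3.
At 14 seats: P5 5, P2 6, P1 3.
No region's allocation decreased.

none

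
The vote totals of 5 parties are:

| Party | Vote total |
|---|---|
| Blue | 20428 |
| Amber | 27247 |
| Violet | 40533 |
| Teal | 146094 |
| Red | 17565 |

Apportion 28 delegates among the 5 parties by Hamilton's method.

Total 251867; standard divisor 251867/28 ≈ 8995.25.
Standard quotas: Blue 2.2710, Amber 3.0290, Violet 4.5060, Teal 16.2412, Red 1.9527.
Lower quotas: Blue 2, Amber 3, Violet 4, Teal 16, Red 1 (sum 26, leaving 2 seats).
Remainders in descending order: Red 0.9527, Violet 0.5060, Blue 0.2710, Teal 0.2412, Amber 0.0290.
The surplus seats go to Red, Violet.

Blue 2; Amber 3; Violet 5; Teal 16; Red 2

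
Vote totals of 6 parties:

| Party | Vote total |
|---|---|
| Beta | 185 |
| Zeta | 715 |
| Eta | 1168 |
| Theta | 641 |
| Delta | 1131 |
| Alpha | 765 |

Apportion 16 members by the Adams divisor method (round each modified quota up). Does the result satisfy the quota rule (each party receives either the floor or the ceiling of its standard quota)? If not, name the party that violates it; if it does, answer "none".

Standard quotas: Beta 0.643, Zeta 2.484, Eta 4.058, Theta 2.227, Delta 3.930, Alpha 2.658.
Adams allocation: Beta 1, Zeta 2, Eta 4, Theta 2, Delta 4, Alpha 3.
Every allocation lies between the lower and upper quota.

none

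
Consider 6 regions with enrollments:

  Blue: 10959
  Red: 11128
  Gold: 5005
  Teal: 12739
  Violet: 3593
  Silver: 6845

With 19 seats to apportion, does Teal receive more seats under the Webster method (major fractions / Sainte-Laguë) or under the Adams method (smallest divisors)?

Webster

Webster: Blue 4, Red 4, Gold 2, Teal 5, Violet 1, Silver 3.
Adams: Blue 4, Red 4, Gold 2, Teal 4, Violet 2, Silver 3.
Teal gets 5 under Webster and 4 under Adams.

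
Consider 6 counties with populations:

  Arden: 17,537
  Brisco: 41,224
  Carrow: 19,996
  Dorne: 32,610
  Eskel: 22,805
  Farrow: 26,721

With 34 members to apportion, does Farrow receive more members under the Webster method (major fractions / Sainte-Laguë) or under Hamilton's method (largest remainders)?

Webster

Webster: Arden 4, Brisco 8, Carrow 4, Dorne 7, Eskel 5, Farrow 6.
Hamilton: Arden 4, Brisco 9, Carrow 4, Dorne 7, Eskel 5, Farrow 5.
Farrow gets 6 under Webster and 5 under Hamilton.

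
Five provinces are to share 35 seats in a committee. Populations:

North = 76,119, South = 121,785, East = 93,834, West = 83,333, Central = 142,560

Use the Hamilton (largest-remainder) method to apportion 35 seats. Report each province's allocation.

North 5, South 8, East 6, West 6, Central 10

The standard divisor is 517631/35 ≈ 14789.457.
Standard quotas: North 5.1468, South 8.2346, East 6.3447, West 5.6346, Central 9.6393.
Lower quotas: North 5, South 8, East 6, West 5, Central 9 (sum 33, leaving 2 seats).
Remainders in descending order: Central 0.6393, West 0.6346, East 0.3447, South 0.2346, North 0.1468.
The surplus seats go to Central, West.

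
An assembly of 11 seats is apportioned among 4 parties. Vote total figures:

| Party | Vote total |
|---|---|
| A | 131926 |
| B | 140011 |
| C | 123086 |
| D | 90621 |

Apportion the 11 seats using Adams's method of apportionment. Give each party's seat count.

Standard divisor 485644/11 ≈ 44149.455; standard quotas: A 2.988, B 3.171, C 2.788, D 2.053.
Rounding up gives 3, 4, 3, 3 = 13 seats, so the divisor must be adjusted.
With modified divisor 54100: modified quotas A 2.439, B 2.588, C 2.275, D 1.675.
Rounding up: A 3, B 3, C 3, D 2 (total 11).

A 3; B 3; C 3; D 2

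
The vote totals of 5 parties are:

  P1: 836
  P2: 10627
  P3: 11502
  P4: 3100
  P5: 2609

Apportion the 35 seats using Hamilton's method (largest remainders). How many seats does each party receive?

The standard divisor is 28674/35 ≈ 819.257.
Standard quotas: P1 1.0204, P2 12.9715, P3 14.0395, P4 3.7839, P5 3.1846.
Lower quotas: P1 1, P2 12, P3 14, P4 3, P5 3 (sum 33, leaving 2 seats).
Remainders in descending order: P2 0.9715, P4 0.7839, P5 0.1846, P3 0.0395, P1 0.0204.
Largest remainders: P2, P4 receive the extra seats.

P1: 1; P2: 13; P3: 14; P4: 4; P5: 3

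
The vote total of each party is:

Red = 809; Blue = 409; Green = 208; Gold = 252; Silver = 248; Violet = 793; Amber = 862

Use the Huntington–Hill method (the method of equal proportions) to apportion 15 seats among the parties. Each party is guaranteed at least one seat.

With divisor 241: modified quotas Red 3.357, Blue 1.697, Green 0.863, Gold 1.046, Silver 1.029, Violet 3.290, Amber 3.577.
Geometric-mean thresholds: Red √(3·4)=3.464, Blue √(1·2)=1.414, Green (min 1), Gold √(1·2)=1.414, Silver √(1·2)=1.414, Violet √(3·4)=3.464, Amber √(3·4)=3.464.
Each quota rounded against its threshold gives Red 3, Blue 2, Green 1, Gold 1, Silver 1, Violet 3, Amber 4 (total 15).

Red=3, Blue=2, Green=1, Gold=1, Silver=1, Violet=3, Amber=4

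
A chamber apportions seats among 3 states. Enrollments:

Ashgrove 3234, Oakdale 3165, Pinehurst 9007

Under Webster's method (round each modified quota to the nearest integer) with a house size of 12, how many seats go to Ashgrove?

3

Standard divisor 15406/12 ≈ 1283.833; standard quotas: Ashgrove 2.519, Oakdale 2.465, Pinehurst 7.016.
Rounding to the nearest integer gives Ashgrove 3, Oakdale 2, Pinehurst 7 — total 12, matching the house size, so no adjustment is needed.
Ashgrove receives 3.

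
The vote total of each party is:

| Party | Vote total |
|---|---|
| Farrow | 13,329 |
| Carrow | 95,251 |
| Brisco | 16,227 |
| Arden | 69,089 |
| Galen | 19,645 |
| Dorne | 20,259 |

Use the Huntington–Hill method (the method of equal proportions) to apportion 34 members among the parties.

Farrow 2, Carrow 14, Brisco 2, Arden 10, Galen 3, Dorne 3

With divisor 6843: modified quotas Farrow 1.948, Carrow 13.919, Brisco 2.371, Arden 10.096, Galen 2.871, Dorne 2.961.
Geometric-mean thresholds: Farrow √(1·2)=1.414, Carrow √(13·14)=13.491, Brisco √(2·3)=2.449, Arden √(10·11)=10.488, Galen √(2·3)=2.449, Dorne √(2·3)=2.449.
Each quota rounded against its threshold gives Farrow 2, Carrow 14, Brisco 2, Arden 10, Galen 3, Dorne 3 (total 34).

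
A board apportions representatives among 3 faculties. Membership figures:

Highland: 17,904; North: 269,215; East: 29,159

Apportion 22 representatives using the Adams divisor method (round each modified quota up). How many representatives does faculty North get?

18

Standard divisor 316278/22 ≈ 14376.273; standard quotas: Highland 1.245, North 18.726, East 2.028.
Rounding up gives 2, 19, 3 = 24 seats, so the divisor must be adjusted.
With modified divisor 15400: modified quotas Highland 1.163, North 17.481, East 1.893.
Rounding up: Highland 2, North 18, East 2 (total 22).
North receives 18.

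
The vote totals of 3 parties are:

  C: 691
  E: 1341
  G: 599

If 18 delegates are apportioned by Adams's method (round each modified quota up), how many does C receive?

Standard divisor 2631/18 ≈ 146.167; standard quotas: C 4.727, E 9.174, G 4.098.
Rounding up gives 5, 10, 5 = 20 seats, so the divisor must be adjusted.
With modified divisor 160: modified quotas C 4.319, E 8.381, G 3.744.
Rounding up: C 5, E 9, G 4 (total 18).
C receives 5.

5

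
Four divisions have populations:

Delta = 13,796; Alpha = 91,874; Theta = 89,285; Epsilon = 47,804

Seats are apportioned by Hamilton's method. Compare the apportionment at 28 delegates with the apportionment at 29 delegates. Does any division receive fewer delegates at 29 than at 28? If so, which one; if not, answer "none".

At 28 seats: Delta 2, Alpha 11, Theta 10, Epsilon 5.
At 29 seats: Delta 1, Alpha 11, Theta 11, Epsilon 6.
Delta drops from 2 to 1.

Delta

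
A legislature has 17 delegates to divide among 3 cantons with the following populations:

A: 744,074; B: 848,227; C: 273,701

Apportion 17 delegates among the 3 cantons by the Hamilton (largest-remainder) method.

A: 7, B: 8, C: 2

Total 1866002; standard divisor 1866002/17 ≈ 109764.824.
Standard quotas: A 6.7788, B 7.7277, C 2.4935.
Lower quotas: A 6, B 7, C 2 (sum 15, leaving 2 seats).
Remainders in descending order: A 0.7788, B 0.7277, C 0.4935.
The surplus seats go to A, B.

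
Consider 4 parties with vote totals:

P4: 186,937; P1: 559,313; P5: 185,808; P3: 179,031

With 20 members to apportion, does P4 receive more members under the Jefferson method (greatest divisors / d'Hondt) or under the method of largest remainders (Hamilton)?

Hamilton

Jefferson: P4 3, P1 11, P5 3, P3 3.
Hamilton: P4 4, P1 10, P5 3, P3 3.
P4 gets 3 under Jefferson and 4 under Hamilton.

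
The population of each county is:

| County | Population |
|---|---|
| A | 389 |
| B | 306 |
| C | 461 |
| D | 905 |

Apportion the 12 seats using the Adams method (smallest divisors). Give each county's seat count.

A 2, B 2, C 3, D 5

Standard divisor 2061/12 ≈ 171.75; standard quotas: A 2.265, B 1.782, C 2.684, D 5.269.
Rounding up gives 3, 2, 3, 6 = 14 seats, so the divisor must be adjusted.
With modified divisor 200: modified quotas A 1.945, B 1.530, C 2.305, D 4.525.
Rounding up: A 2, B 2, C 3, D 5 (total 12).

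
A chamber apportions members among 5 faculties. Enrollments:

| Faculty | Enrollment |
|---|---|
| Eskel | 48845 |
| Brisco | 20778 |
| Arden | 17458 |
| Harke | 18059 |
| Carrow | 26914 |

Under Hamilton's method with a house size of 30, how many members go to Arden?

4

Standard divisor: 132054 ÷ 30 ≈ 4401.8.
Standard quotas: Eskel 11.0966, Brisco 4.7203, Arden 3.9661, Harke 4.1026, Carrow 6.1143.
Lower quotas: Eskel 11, Brisco 4, Arden 3, Harke 4, Carrow 6 (sum 28, leaving 2 seats).
Remainders in descending order: Arden 0.9661, Brisco 0.7203, Carrow 0.1143, Harke 0.1026, Eskel 0.0966.
The surplus seats go to Arden, Brisco.
Arden receives 4.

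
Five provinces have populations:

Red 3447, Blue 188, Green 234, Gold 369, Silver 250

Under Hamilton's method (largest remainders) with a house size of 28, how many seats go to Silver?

2

The standard divisor is 4488/28 ≈ 160.286.
Standard quotas: Red 21.505, Blue 1.173, Green 1.460, Gold 2.302, Silver 1.560.
Lower quotas: Red 21, Blue 1, Green 1, Gold 2, Silver 1 (sum 26, leaving 2 seats).
Remainders in descending order: Silver 0.560, Red 0.505, Green 0.460, Gold 0.302, Blue 0.173.
The surplus seats go to Silver, Red.
Silver receives 2.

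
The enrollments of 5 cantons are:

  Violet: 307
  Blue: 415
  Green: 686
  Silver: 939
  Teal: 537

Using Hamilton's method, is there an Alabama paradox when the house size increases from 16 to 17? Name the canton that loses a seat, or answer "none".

none

At 16 seats: Violet 2, Blue 2, Green 4, Silver 5, Teal 3.
At 17 seats: Violet 2, Blue 2, Green 4, Silver 6, Teal 3.
No canton's allocation decreased.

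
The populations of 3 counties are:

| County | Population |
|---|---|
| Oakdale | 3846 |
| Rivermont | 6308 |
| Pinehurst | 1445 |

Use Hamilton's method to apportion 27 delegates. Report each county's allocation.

The standard divisor is 11599/27 ≈ 429.593.
Standard quotas: Oakdale 8.9527, Rivermont 14.6837, Pinehurst 3.3637.
Lower quotas: Oakdale 8, Rivermont 14, Pinehurst 3 (sum 25, leaving 2 seats).
Remainders in descending order: Oakdale 0.9527, Rivermont 0.6837, Pinehurst 0.3637.
The surplus seats go to Oakdale, Rivermont.

Oakdale: 9, Rivermont: 15, Pinehurst: 3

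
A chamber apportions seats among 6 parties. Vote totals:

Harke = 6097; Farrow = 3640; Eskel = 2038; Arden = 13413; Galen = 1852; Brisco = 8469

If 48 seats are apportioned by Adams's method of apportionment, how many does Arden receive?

Standard divisor 35509/48 ≈ 739.771; standard quotas: Harke 8.242, Farrow 4.920, Eskel 2.755, Arden 18.131, Galen 2.503, Brisco 11.448.
Rounding up gives 9, 5, 3, 19, 3, 12 = 51 seats, so the divisor must be adjusted.
With modified divisor 780: modified quotas Harke 7.817, Farrow 4.667, Eskel 2.613, Arden 17.196, Galen 2.374, Brisco 10.858.
Rounding up: Harke 8, Farrow 5, Eskel 3, Arden 18, Galen 3, Brisco 11 (total 48).
Arden receives 18.

18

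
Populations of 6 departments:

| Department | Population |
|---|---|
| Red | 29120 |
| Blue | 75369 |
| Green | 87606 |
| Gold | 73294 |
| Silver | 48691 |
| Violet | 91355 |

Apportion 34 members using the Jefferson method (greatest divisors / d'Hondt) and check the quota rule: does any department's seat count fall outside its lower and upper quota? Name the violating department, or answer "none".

Standard quotas: Red 2.442, Blue 6.320, Green 7.347, Gold 6.146, Silver 4.083, Violet 7.661.
Jefferson allocation: Red 2, Blue 6, Green 8, Gold 6, Silver 4, Violet 8.
Every allocation lies between the lower and upper quota.

none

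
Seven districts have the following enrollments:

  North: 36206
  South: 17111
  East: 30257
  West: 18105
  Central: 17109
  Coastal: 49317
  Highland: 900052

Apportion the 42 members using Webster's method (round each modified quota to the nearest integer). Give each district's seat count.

Standard divisor 1068157/42 ≈ 25432.31; standard quotas: North 1.424, South 0.673, East 1.190, West 0.712, Central 0.673, Coastal 1.939, Highland 35.390.
Rounding to the nearest integer gives North 1, South 1, East 1, West 1, Central 1, Coastal 2, Highland 35 — total 42, matching the house size, so no adjustment is needed.

North=1, South=1, East=1, West=1, Central=1, Coastal=2, Highland=35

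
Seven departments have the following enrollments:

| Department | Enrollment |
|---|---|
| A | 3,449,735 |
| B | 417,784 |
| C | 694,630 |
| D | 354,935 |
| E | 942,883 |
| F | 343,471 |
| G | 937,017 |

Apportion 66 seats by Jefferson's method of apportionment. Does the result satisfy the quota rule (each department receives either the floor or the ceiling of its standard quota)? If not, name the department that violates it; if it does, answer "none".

A

Standard quotas: A 31.886, B 3.862, C 6.421, D 3.281, E 8.715, F 3.175, G 8.661.
Jefferson allocation: A 33, B 4, C 6, D 3, E 9, F 3, G 8.
A has quota 31.886 (lower 31, upper 32) but receives 33 — outside the quota interval.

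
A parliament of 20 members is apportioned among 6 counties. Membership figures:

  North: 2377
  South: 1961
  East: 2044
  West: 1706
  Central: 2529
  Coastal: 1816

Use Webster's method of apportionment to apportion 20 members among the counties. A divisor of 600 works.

North: 4; South: 3; East: 3; West: 3; Central: 4; Coastal: 3

With modified divisor 600: modified quotas North 3.962, South 3.268, East 3.407, West 2.843, Central 4.215, Coastal 3.027.
Rounding to the nearest integer: North 4, South 3, East 3, West 3, Central 4, Coastal 3 (total 20).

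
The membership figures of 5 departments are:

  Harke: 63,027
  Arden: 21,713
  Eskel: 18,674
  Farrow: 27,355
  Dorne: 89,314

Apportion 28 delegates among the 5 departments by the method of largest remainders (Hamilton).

Standard divisor: 220083 ÷ 28 ≈ 7860.107.
Standard quotas: Harke 8.0186, Arden 2.7624, Eskel 2.3758, Farrow 3.4802, Dorne 11.3629.
Lower quotas: Harke 8, Arden 2, Eskel 2, Farrow 3, Dorne 11 (sum 26, leaving 2 seats).
Remainders in descending order: Arden 0.7624, Farrow 0.4802, Eskel 0.3758, Dorne 0.3629, Harke 0.0186.
Largest remainders: Arden, Farrow receive the extra seats.

Harke 8; Arden 3; Eskel 2; Farrow 4; Dorne 11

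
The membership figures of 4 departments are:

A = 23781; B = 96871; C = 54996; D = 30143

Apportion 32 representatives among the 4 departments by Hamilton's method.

Total 205791; standard divisor 205791/32 ≈ 6430.969.
Standard quotas: A 3.6979, B 15.0632, C 8.5517, D 4.6872.
Lower quotas: A 3, B 15, C 8, D 4 (sum 30, leaving 2 seats).
Remainders in descending order: A 0.6979, D 0.6872, C 0.5517, B 0.0632.
The surplus seats go to A, D.

A=4, B=15, C=8, D=5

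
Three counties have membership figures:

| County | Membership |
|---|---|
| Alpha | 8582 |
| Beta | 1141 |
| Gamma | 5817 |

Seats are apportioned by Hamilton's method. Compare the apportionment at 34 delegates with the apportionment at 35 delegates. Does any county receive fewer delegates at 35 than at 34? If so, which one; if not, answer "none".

At 34 seats: Alpha 19, Beta 2, Gamma 13.
At 35 seats: Alpha 19, Beta 3, Gamma 13.
No county's allocation decreased.

none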